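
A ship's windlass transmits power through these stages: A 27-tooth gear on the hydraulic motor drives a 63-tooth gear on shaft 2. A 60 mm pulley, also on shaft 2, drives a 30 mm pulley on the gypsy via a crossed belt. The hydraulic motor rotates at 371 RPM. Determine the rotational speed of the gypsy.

gear mesh 63/27 = 2.3333 → 371/2.3333 = 159 RPM
belt 30/60 = 0.5 → 159/0.5 = 318 RPM

318 RPM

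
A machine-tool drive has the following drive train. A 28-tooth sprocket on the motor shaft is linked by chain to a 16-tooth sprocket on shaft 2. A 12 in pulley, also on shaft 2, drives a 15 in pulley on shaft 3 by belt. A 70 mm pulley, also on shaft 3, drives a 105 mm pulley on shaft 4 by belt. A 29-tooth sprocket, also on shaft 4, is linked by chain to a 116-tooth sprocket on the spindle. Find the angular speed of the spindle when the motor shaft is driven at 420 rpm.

98 rpm

Chain: ratio = 16/28 = 0.57143, so shaft 2 turns at 420 / 0.57143 = 735 rpm.
Belt: ratio = 15/12 = 1.25, so shaft 3 turns at 735 / 1.25 = 588 rpm.
Belt: ratio = 105/70 = 1.5, so shaft 4 turns at 588 / 1.5 = 392 rpm.
Chain: ratio = 116/29 = 4, so the spindle turns at 392 / 4 = 98 rpm.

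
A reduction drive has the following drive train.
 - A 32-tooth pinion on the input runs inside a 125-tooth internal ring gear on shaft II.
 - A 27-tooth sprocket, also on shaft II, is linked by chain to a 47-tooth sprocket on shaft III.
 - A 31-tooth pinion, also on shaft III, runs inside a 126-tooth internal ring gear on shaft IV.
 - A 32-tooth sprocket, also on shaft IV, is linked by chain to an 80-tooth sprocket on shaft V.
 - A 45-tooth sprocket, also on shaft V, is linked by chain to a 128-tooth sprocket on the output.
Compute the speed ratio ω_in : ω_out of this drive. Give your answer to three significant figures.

197

Each stage contributes driven/driver: internal gear 125/32 = 3.9062, chain 47/27 = 1.7407, internal gear 126/31 = 4.0645, chain 80/32 = 2.5, chain 128/45 = 2.8444.
Overall: 3.9062 × 1.7407 × 4.0645 × 2.5 × 2.8444 = 196.54.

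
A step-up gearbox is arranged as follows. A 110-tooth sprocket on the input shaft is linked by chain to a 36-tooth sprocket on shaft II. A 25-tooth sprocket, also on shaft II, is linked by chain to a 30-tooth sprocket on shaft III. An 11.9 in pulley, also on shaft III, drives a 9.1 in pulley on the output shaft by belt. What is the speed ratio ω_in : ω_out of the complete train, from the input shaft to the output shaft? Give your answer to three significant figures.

0.300

Each stage contributes driven/driver: chain 36/110 = 0.32727, chain 30/25 = 1.2, belt 9.1/11.9 = 0.76471.
Overall: 0.32727 × 1.2 × 0.76471 = 0.30032.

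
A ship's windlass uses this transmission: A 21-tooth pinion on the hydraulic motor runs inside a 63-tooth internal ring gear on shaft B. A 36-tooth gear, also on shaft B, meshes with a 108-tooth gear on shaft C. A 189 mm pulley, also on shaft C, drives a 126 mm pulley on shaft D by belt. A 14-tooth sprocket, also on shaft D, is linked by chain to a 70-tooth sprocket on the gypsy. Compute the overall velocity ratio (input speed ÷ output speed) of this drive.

30

Each stage contributes driven/driver: internal gear 63/21 = 3, gear mesh 108/36 = 3, belt 126/189 = 0.66667, chain 70/14 = 5.
Overall: 3 × 3 × 0.66667 × 5 = 30.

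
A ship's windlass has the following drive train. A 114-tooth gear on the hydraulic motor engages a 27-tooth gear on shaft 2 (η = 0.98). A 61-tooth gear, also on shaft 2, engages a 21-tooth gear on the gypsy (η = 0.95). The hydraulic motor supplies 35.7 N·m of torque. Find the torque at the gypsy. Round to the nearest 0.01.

After the gear mesh (27/114): 35.7 × 0.23684 × 0.98 = 8.2862 N·m
After the gear mesh (21/61): 8.2862 × 0.34426 × 0.95 = 2.71 N·m

2.71 N·m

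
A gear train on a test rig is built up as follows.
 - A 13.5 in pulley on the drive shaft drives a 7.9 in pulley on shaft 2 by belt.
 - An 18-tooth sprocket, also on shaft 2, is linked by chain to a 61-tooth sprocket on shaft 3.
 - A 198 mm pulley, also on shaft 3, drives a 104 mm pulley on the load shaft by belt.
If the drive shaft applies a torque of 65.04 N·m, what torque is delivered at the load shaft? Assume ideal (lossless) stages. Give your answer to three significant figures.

67.7 N·m

After the belt (7.9/13.5): 65.04 × 0.58519 = 38.06 N·m
After the chain (61/18): 38.06 × 3.3889 = 128.98 N·m
After the belt (104/198): 128.98 × 0.52525 = 67.748 N·m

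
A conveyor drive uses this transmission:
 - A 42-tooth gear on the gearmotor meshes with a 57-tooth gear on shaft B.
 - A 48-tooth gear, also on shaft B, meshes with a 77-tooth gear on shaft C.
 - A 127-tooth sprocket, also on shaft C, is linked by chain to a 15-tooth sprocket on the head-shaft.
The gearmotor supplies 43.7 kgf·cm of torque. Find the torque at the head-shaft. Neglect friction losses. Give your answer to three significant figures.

11.2 kgf·cm

gear mesh 57/42 = 1.3571 → τ = 43.7·1.3571 = 59.307 kgf·cm
gear mesh 77/48 = 1.6042 → τ = 59.307·1.6042 = 95.139 kgf·cm
chain 15/127 = 0.11811 → τ = 95.139·0.11811 = 11.237 kgf·cm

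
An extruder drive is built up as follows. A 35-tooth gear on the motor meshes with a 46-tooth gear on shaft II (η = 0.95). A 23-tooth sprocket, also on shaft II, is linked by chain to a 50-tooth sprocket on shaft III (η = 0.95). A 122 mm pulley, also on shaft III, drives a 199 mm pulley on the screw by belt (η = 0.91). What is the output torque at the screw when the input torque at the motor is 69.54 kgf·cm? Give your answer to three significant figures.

gear mesh 46/35 = 1.3143 → τ = 69.54·1.3143·0.95 = 86.826 kgf·cm
chain 50/23 = 2.1739 → τ = 86.826·2.1739·0.95 = 179.31 kgf·cm
belt 199/122 = 1.6311 → τ = 179.31·1.6311·0.91 = 266.16 kgf·cm

266 kgf·cm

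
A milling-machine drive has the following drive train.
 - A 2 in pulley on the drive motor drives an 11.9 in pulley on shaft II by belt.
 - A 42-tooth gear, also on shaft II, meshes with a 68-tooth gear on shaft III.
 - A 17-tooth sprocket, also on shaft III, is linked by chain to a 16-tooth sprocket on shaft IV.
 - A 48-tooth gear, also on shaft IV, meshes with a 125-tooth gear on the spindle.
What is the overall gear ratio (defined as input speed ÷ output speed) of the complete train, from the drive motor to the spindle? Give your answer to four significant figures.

23.61

Each stage contributes driven/driver: belt 11.9/2 = 5.95, gear mesh 68/42 = 1.619, chain 16/17 = 0.94118, gear mesh 125/48 = 2.6042.
Overall: 5.95 × 1.619 × 0.94118 × 2.6042 = 23.611.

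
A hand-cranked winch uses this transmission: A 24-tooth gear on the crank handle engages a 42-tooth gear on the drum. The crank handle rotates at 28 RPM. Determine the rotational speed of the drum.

16 RPM

Gear mesh: ratio = 42/24 = 1.75, so the drum turns at 28 / 1.75 = 16 RPM.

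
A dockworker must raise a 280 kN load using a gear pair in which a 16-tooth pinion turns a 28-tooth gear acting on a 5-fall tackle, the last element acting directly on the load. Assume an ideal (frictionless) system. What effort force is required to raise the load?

32 kN

Gear pair MA = 28/16 = 1.75.
Block-and-tackle MA = number of supporting rope parts = 5.
Combined ideal MA = 1.75 × 5 = 8.75.
Effort = load / MA = 280 / 8.75 = 32 kN.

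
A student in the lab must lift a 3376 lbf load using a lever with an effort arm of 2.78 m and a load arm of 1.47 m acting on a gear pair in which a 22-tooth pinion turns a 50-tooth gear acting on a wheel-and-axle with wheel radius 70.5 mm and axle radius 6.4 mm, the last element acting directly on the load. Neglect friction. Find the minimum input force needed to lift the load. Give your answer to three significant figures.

Lever MA = effort arm / load arm = 2.78/1.47 = 1.8912.
Gear pair MA = 50/22 = 2.2727.
Wheel-and-axle MA = R/r = 70.5/6.4 = 11.016.
Combined ideal MA = 1.8912 × 2.2727 × 11.016 = 47.346.
Effort = load / MA = 3376 / 47.346 = 71.305 lbf.

71.3 lbf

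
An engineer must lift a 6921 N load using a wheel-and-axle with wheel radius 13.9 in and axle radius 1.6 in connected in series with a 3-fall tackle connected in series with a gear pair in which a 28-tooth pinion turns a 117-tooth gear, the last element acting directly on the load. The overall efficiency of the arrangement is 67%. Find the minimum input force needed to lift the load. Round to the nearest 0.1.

94.9 N

Wheel-and-axle MA = R/r = 13.9/1.6 = 8.6875.
Block-and-tackle MA = number of supporting rope parts = 3.
Gear pair MA = 117/28 = 4.1786.
Combined ideal MA = 8.6875 × 3 × 4.1786 = 108.9.
Actual MA = 108.9 × 0.67 = 72.966.
Effort = load / actual MA = 6921 / 72.966 = 94.853 N.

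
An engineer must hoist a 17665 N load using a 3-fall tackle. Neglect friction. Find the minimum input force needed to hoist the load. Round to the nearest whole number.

5888 N

Block-and-tackle MA = number of supporting rope parts = 3.
Effort = load / MA = 17665 / 3 = 5888.3 N.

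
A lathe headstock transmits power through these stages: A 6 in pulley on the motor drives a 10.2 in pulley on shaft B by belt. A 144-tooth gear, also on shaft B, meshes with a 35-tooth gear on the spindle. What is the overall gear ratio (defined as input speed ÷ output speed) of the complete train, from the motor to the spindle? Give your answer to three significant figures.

0.413

Each stage contributes driven/driver: belt 10.2/6 = 1.7, gear mesh 35/144 = 0.24306.
Overall: 1.7 × 0.24306 = 0.41319.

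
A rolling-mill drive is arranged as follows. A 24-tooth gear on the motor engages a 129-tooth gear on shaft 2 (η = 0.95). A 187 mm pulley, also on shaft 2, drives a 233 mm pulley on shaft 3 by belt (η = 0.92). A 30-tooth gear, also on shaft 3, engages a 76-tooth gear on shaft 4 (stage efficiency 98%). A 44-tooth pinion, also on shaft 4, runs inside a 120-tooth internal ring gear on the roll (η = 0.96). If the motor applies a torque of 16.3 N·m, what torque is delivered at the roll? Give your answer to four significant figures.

gear mesh 129/24 = 5.375 → τ = 16.3·5.375·0.95 = 83.232 N·m
belt 233/187 = 1.246 → τ = 83.232·1.246·0.92 = 95.41 N·m
gear mesh 76/30 = 2.5333 → τ = 95.41·2.5333·0.98 = 236.87 N·m
internal gear 120/44 = 2.7273 → τ = 236.87·2.7273·0.96 = 620.17 N·m

620.2 N·m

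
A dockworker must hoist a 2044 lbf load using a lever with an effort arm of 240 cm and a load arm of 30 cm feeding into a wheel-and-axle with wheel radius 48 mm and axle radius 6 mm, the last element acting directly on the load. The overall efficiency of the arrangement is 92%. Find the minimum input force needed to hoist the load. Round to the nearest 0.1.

34.7 lbf

Lever MA = effort arm / load arm = 240/30 = 8.
Wheel-and-axle MA = R/r = 48/6 = 8.
Combined ideal MA = 8 × 8 = 64.
Actual MA = 64 × 0.92 = 58.88.
Effort = load / actual MA = 2044 / 58.88 = 34.715 lbf.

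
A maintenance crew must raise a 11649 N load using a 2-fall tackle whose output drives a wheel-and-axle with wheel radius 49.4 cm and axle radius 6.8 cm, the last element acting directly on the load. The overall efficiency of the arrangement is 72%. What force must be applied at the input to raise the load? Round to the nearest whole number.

Block-and-tackle MA = number of supporting rope parts = 2.
Wheel-and-axle MA = R/r = 49.4/6.8 = 7.2647.
Combined ideal MA = 2 × 7.2647 = 14.529.
Actual MA = 14.529 × 0.72 = 10.461.
Effort = load / actual MA = 11649 / 10.461 = 1113.5 N.

1114 N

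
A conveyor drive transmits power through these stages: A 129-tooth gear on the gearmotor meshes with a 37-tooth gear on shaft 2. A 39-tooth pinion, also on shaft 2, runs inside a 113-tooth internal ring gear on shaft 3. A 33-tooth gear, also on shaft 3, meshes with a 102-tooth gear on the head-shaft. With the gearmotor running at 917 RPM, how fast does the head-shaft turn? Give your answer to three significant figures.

the gearmotor → shaft 2 (gear mesh, 37/129): 917 ÷ 0.28682 = 3197.1 RPM
shaft 2 → shaft 3 (internal gear, 113/39): 3197.1 ÷ 2.8974 = 1103.4 RPM
shaft 3 → the head-shaft (gear mesh, 102/33): 1103.4 ÷ 3.0909 = 356.99 RPM

357 RPM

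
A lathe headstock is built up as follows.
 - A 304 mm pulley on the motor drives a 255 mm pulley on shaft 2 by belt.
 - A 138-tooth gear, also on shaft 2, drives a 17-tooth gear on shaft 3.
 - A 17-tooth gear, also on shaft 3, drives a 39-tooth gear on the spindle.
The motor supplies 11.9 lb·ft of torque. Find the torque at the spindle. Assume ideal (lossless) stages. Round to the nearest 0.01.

After the belt (255/304): 11.9 × 0.83882 = 9.9819 lb·ft
After the gear mesh (17/138): 9.9819 × 0.12319 = 1.2297 lb·ft
After the gear mesh (39/17): 1.2297 × 2.2941 = 2.821 lb·ft

2.82 lb·ft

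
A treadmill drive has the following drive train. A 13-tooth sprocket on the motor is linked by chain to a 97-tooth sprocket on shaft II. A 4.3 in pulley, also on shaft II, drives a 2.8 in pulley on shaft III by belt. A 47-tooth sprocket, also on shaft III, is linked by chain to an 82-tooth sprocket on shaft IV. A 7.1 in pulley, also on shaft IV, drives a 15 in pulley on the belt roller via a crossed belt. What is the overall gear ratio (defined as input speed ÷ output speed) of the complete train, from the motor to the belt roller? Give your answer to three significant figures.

Each stage contributes driven/driver: chain 97/13 = 7.4615, belt 2.8/4.3 = 0.65116, chain 82/47 = 1.7447, belt 15/7.1 = 2.1127.
Overall: 7.4615 × 0.65116 × 1.7447 × 2.1127 = 17.909.

17.9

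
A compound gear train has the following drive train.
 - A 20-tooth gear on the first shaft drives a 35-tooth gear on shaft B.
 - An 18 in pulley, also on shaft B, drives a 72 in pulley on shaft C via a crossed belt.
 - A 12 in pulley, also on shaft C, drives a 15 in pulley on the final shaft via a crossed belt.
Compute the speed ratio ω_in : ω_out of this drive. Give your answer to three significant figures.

Each stage contributes driven/driver: gear mesh 35/20 = 1.75, belt 72/18 = 4, belt 15/12 = 1.25.
Overall: 1.75 × 4 × 1.25 = 8.75.

8.75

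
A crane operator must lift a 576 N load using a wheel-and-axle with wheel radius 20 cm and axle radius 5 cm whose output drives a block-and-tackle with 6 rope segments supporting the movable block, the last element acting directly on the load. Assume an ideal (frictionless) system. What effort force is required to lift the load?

24 N

Wheel-and-axle MA = R/r = 20/5 = 4.
Block-and-tackle MA = number of supporting rope parts = 6.
Combined ideal MA = 4 × 6 = 24.
Effort = load / MA = 576 / 24 = 24 N.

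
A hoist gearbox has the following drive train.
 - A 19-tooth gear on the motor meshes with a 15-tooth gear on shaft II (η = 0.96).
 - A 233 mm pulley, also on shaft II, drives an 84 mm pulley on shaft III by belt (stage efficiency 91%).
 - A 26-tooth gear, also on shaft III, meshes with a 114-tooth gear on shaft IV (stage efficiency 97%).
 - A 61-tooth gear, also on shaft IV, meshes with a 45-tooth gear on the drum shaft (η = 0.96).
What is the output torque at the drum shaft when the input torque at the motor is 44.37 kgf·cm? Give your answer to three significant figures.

33.2 kgf·cm

Gear mesh: ratio = 15/19 = 0.78947; torque at shaft II = 44.37 × 0.78947 × 0.96 = 33.628 kgf·cm.
Belt: ratio = 84/233 = 0.36052; torque at shaft III = 33.628 × 0.36052 × 0.91 = 11.032 kgf·cm.
Gear mesh: ratio = 114/26 = 4.3846; torque at shaft IV = 11.032 × 4.3846 × 0.97 = 46.921 kgf·cm.
Gear mesh: ratio = 45/61 = 0.7377; torque at the drum shaft = 46.921 × 0.7377 × 0.96 = 33.229 kgf·cm.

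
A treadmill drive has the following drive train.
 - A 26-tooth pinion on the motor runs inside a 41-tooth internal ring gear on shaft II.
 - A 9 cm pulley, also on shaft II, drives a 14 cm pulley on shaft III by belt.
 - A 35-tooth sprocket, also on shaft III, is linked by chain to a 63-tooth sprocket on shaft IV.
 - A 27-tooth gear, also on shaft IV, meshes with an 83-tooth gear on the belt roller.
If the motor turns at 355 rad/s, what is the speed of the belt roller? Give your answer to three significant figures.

Internal gear: ratio = 41/26 = 1.5769, so shaft II turns at 355 / 1.5769 = 225.12 rad/s.
Belt: ratio = 14/9 = 1.5556, so shaft III turns at 225.12 / 1.5556 = 144.72 rad/s.
Chain: ratio = 63/35 = 1.8, so shaft IV turns at 144.72 / 1.8 = 80.401 rad/s.
Gear mesh: ratio = 83/27 = 3.0741, so the belt roller turns at 80.401 / 3.0741 = 26.154 rad/s.

26.2 rad/s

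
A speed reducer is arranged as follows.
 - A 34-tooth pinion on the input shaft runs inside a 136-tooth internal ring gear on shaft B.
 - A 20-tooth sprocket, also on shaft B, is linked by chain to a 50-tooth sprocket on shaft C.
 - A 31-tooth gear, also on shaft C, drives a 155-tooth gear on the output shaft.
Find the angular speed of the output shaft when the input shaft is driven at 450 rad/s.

internal gear 136/34 = 4 → 450/4 = 112.5 rad/s
chain 50/20 = 2.5 → 112.5/2.5 = 45 rad/s
gear mesh 155/31 = 5 → 45/5 = 9 rad/s

9 rad/s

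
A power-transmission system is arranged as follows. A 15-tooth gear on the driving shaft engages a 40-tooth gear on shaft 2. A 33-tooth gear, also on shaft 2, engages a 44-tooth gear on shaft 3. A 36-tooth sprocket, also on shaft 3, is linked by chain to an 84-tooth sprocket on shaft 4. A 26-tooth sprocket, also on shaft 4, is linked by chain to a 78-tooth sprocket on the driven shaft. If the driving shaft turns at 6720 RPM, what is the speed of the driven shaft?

the driving shaft → shaft 2 (gear mesh, 40/15): 6720 ÷ 2.6667 = 2520 RPM
shaft 2 → shaft 3 (gear mesh, 44/33): 2520 ÷ 1.3333 = 1890 RPM
shaft 3 → shaft 4 (chain, 84/36): 1890 ÷ 2.3333 = 810 RPM
shaft 4 → the driven shaft (chain, 78/26): 810 ÷ 3 = 270 RPM

270 RPM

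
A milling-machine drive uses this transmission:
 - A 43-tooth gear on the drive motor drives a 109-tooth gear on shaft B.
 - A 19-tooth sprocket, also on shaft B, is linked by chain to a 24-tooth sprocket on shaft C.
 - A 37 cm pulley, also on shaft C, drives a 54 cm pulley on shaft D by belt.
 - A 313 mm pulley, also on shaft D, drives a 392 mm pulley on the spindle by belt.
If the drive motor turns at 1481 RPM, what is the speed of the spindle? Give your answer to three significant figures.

253 RPM

gear mesh 109/43 = 2.5349 → 1481/2.5349 = 584.25 RPM
chain 24/19 = 1.2632 → 584.25/1.2632 = 462.53 RPM
belt 54/37 = 1.4595 → 462.53/1.4595 = 316.92 RPM
belt 392/313 = 1.2524 → 316.92/1.2524 = 253.05 RPM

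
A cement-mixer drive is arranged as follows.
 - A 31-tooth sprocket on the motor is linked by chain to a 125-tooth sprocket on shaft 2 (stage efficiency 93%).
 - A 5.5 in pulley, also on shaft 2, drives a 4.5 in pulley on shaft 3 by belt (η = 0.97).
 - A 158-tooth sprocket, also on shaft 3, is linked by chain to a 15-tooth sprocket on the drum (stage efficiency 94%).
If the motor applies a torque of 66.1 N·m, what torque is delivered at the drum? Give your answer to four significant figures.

After the chain (125/31): 66.1 × 4.0323 × 0.93 = 247.87 N·m
After the belt (4.5/5.5): 247.87 × 0.81818 × 0.97 = 196.72 N·m
After the chain (15/158): 196.72 × 0.094937 × 0.94 = 17.556 N·m

17.56 N·m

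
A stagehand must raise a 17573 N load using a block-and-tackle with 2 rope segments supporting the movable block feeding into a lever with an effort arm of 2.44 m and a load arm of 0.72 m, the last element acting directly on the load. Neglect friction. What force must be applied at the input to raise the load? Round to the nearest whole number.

Block-and-tackle MA = number of supporting rope parts = 2.
Lever MA = effort arm / load arm = 2.44/0.72 = 3.3889.
Combined ideal MA = 2 × 3.3889 = 6.7778.
Effort = load / MA = 17573 / 6.7778 = 2592.7 N.

2593 N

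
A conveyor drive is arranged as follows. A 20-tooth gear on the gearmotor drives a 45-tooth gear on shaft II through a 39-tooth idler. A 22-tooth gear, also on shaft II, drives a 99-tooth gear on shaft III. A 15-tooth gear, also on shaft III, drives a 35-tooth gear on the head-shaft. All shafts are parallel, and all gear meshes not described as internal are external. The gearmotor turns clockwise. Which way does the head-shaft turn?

clockwise

the gearmotor → shaft II: driver → idler → driven is 2 external meshes, 2 reversals → CW.
shaft II → shaft III: external mesh, 1 reversal → CCW.
shaft III → the head-shaft: external mesh, 1 reversal → CW.
4 reversals in total — an even number — so the head-shaft turns the same way as the gearmotor.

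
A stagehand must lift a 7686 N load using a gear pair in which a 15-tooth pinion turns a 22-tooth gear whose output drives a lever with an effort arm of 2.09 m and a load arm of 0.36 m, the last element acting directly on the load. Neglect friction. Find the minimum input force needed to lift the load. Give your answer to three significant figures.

Gear pair MA = 22/15 = 1.4667.
Lever MA = effort arm / load arm = 2.09/0.36 = 5.8056.
Combined ideal MA = 1.4667 × 5.8056 = 8.5148.
Effort = load / MA = 7686 / 8.5148 = 902.66 N.

903 N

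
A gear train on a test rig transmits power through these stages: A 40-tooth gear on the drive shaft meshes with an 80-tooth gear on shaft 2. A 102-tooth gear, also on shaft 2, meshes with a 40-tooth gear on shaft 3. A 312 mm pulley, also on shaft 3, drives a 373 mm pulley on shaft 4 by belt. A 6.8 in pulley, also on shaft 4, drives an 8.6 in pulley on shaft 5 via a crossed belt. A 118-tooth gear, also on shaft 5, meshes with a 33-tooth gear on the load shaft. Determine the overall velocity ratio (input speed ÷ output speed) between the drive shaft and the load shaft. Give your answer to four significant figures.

Each stage contributes driven/driver: gear mesh 80/40 = 2, gear mesh 40/102 = 0.39216, belt 373/312 = 1.1955, belt 8.6/6.8 = 1.2647, gear mesh 33/118 = 0.27966.
Overall: 2 × 0.39216 × 1.1955 × 1.2647 × 0.27966 = 0.33164.

0.3316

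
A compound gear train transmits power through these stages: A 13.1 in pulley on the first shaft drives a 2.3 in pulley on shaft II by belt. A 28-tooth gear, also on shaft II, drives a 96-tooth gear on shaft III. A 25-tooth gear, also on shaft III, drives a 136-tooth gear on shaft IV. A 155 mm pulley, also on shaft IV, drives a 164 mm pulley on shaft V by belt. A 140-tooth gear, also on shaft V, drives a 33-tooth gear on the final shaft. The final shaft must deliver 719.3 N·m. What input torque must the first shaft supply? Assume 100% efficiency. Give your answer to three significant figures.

Overall ratio R = 0.17557 × 3.4286 × 5.44 × 1.0581 × 0.23571 = 0.81671.
Input torque = output torque / R = 719.3 / 0.81671 = 880.73 N·m.

881 N·m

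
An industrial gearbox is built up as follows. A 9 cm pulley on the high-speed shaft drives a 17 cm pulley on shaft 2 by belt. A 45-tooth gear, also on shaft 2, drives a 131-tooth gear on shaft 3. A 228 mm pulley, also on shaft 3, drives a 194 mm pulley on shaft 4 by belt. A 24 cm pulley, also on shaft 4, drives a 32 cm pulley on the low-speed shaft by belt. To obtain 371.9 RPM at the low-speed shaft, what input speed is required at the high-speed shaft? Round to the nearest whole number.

Overall ratio R = 1.8889 × 2.9111 × 0.85088 × 1.3333 = 6.2384.
Required input speed = output speed × R = 371.9 × 6.2384 = 2320 RPM.

2320 RPM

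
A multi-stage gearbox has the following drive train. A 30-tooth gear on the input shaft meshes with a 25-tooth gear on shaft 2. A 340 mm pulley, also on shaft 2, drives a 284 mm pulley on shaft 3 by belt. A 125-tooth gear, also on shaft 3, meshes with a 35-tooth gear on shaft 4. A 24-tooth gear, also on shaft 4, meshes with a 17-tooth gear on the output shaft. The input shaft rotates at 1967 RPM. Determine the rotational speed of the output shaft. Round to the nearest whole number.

gear mesh 25/30 = 0.83333 → 1967/0.83333 = 2360.4 RPM
belt 284/340 = 0.83529 → 2360.4/0.83529 = 2825.8 RPM
gear mesh 35/125 = 0.28 → 2825.8/0.28 = 10092 RPM
gear mesh 17/24 = 0.70833 → 10092/0.70833 = 14248 RPM

14248 RPM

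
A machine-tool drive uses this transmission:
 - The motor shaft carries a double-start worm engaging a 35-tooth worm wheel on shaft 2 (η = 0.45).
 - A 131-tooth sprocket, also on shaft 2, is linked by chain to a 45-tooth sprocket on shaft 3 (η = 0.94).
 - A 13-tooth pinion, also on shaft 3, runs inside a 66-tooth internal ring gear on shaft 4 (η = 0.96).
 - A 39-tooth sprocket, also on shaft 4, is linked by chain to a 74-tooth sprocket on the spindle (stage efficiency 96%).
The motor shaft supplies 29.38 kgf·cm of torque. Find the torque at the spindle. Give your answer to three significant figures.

663 kgf·cm

Worm: ratio = 35/2 = 17.5; torque at shaft 2 = 29.38 × 17.5 × 0.45 = 231.37 kgf·cm.
Chain: ratio = 45/131 = 0.34351; torque at shaft 3 = 231.37 × 0.34351 × 0.94 = 74.709 kgf·cm.
Internal gear: ratio = 66/13 = 5.0769; torque at shaft 4 = 74.709 × 5.0769 × 0.96 = 364.12 kgf·cm.
Chain: ratio = 74/39 = 1.8974; torque at the spindle = 364.12 × 1.8974 × 0.96 = 663.26 kgf·cm.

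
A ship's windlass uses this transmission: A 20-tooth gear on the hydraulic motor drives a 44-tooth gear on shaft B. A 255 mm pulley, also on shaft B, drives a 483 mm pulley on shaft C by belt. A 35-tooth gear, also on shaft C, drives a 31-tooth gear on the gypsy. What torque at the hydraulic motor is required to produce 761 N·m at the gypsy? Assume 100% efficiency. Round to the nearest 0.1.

Overall ratio R = 2.2 × 1.8941 × 0.88571 = 3.6908.
Input torque = output torque / R = 761 / 3.6908 = 206.19 N·m.

206.2 N·m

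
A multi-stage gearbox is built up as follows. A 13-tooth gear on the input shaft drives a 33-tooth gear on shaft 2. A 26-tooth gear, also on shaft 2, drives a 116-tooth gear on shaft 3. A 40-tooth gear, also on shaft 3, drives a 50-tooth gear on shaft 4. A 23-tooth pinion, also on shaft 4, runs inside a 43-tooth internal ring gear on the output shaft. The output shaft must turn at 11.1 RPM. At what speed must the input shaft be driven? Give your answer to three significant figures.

294 RPM

Overall ratio R = 2.5385 × 4.4615 × 1.25 × 1.8696 = 26.467.
Required input speed = output speed × R = 11.1 × 26.467 = 293.78 RPM.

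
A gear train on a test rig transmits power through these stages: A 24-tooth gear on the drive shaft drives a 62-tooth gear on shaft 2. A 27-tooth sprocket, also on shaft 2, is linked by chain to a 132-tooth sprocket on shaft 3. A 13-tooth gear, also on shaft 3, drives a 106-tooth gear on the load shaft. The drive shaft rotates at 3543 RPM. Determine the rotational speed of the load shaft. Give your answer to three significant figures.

34.4 RPM

the drive shaft → shaft 2 (gear mesh, 62/24): 3543 ÷ 2.5833 = 1371.5 RPM
shaft 2 → shaft 3 (chain, 132/27): 1371.5 ÷ 4.8889 = 280.53 RPM
shaft 3 → the load shaft (gear mesh, 106/13): 280.53 ÷ 8.1538 = 34.405 RPM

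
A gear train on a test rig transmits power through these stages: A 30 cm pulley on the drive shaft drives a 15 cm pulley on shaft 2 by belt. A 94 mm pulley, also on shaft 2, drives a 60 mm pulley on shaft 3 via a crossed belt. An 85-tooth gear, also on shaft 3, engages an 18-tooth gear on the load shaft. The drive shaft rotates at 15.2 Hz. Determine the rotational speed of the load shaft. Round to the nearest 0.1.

224.9 Hz

belt 15/30 = 0.5 → 15.2/0.5 = 30.4 Hz
belt 60/94 = 0.6383 → 30.4/0.6383 = 47.627 Hz
gear mesh 18/85 = 0.21176 → 47.627/0.21176 = 224.9 Hz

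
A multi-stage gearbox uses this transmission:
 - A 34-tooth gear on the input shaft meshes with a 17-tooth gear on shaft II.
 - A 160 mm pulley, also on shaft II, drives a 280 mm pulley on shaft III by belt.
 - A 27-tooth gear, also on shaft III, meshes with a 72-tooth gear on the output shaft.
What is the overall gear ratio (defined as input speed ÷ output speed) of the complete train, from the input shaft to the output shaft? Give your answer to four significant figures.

Each stage contributes driven/driver: gear mesh 17/34 = 0.5, belt 280/160 = 1.75, gear mesh 72/27 = 2.6667.
Overall: 0.5 × 1.75 × 2.6667 = 2.3333.

2.333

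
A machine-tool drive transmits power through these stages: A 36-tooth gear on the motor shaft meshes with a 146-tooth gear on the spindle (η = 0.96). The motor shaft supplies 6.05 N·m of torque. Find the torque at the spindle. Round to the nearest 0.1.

23.6 N·m

Gear mesh: ratio = 146/36 = 4.0556; torque at the spindle = 6.05 × 4.0556 × 0.96 = 23.555 N·m.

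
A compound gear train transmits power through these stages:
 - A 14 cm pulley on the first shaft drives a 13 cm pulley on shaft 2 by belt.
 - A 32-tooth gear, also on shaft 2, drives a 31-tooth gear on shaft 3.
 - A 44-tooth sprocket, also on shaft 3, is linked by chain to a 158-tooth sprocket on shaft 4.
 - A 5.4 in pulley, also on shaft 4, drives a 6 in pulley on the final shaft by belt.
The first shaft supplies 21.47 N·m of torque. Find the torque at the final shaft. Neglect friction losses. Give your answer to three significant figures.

77.1 N·m

Belt: ratio = 13/14 = 0.92857; torque at shaft 2 = 21.47 × 0.92857 = 19.936 N·m.
Gear mesh: ratio = 31/32 = 0.96875; torque at shaft 3 = 19.936 × 0.96875 = 19.313 N·m.
Chain: ratio = 158/44 = 3.5909; torque at shaft 4 = 19.313 × 3.5909 = 69.353 N·m.
Belt: ratio = 6/5.4 = 1.1111; torque at the final shaft = 69.353 × 1.1111 = 77.059 N·m.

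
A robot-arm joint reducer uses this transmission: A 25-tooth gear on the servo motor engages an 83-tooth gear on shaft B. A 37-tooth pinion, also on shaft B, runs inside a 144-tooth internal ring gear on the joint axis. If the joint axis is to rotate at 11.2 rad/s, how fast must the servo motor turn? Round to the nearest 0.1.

Overall ratio R = 3.32 × 3.8919 = 12.921.
Required input speed = output speed × R = 11.2 × 12.921 = 144.72 rad/s.

144.7 rad/s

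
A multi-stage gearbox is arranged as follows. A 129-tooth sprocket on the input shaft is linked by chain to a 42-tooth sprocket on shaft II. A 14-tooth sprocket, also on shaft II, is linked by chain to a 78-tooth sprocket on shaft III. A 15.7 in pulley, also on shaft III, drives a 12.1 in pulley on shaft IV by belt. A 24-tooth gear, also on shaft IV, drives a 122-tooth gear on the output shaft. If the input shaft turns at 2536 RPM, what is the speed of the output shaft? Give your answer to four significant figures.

chain 42/129 = 0.32558 → 2536/0.32558 = 7789.1 RPM
chain 78/14 = 5.5714 → 7789.1/5.5714 = 1398.1 RPM
belt 12.1/15.7 = 0.7707 → 1398.1/0.7707 = 1814 RPM
gear mesh 122/24 = 5.0833 → 1814/5.0833 = 356.85 RPM

356.9 RPM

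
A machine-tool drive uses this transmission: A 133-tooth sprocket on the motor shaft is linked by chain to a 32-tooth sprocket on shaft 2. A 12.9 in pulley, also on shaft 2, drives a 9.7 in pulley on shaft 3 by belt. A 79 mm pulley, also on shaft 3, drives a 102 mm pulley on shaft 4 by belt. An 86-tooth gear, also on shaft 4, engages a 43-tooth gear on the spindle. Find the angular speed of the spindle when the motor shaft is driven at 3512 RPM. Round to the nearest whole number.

Chain: ratio = 32/133 = 0.2406, so shaft 2 turns at 3512 / 0.2406 = 14597 RPM.
Belt: ratio = 9.7/12.9 = 0.75194, so shaft 3 turns at 14597 / 0.75194 = 19412 RPM.
Belt: ratio = 102/79 = 1.2911, so shaft 4 turns at 19412 / 1.2911 = 15035 RPM.
Gear mesh: ratio = 43/86 = 0.5, so the spindle turns at 15035 / 0.5 = 30070 RPM.

30070 RPM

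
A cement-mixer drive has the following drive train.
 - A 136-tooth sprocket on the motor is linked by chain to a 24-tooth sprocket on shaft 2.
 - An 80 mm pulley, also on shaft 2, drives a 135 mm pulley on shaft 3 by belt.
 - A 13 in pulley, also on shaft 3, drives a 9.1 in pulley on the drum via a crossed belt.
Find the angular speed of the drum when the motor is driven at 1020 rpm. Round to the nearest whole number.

the motor → shaft 2 (chain, 24/136): 1020 ÷ 0.17647 = 5780 rpm
shaft 2 → shaft 3 (belt, 135/80): 5780 ÷ 1.6875 = 3425.2 rpm
shaft 3 → the drum (belt, 9.1/13): 3425.2 ÷ 0.7 = 4893.1 rpm

4893 rpm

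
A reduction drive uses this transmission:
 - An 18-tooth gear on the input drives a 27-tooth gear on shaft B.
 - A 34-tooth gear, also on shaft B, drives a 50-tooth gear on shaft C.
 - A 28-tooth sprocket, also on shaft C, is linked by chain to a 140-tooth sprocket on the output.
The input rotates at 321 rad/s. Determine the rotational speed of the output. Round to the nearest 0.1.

gear mesh 27/18 = 1.5 → 321/1.5 = 214 rad/s
gear mesh 50/34 = 1.4706 → 214/1.4706 = 145.52 rad/s
chain 140/28 = 5 → 145.52/5 = 29.104 rad/s

29.1 rad/s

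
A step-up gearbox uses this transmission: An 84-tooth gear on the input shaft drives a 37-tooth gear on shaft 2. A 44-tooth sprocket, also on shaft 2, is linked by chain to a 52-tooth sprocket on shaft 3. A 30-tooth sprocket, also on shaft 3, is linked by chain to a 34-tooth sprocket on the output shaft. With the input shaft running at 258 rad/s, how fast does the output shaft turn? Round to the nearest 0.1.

Gear mesh: ratio = 37/84 = 0.44048, so shaft 2 turns at 258 / 0.44048 = 585.73 rad/s.
Chain: ratio = 52/44 = 1.1818, so shaft 3 turns at 585.73 / 1.1818 = 495.62 rad/s.
Chain: ratio = 34/30 = 1.1333, so the output shaft turns at 495.62 / 1.1333 = 437.31 rad/s.

437.3 rad/s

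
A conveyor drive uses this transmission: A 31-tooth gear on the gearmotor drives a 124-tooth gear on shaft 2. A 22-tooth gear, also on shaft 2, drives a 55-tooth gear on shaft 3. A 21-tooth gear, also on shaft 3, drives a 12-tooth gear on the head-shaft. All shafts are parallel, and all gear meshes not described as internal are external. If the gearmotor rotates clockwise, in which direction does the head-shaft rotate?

counterclockwise

the gearmotor → shaft 2: external mesh, 1 reversal → CCW.
shaft 2 → shaft 3: external mesh, 1 reversal → CW.
shaft 3 → the head-shaft: external mesh, 1 reversal → CCW.
3 reversals in total — an odd number — so the head-shaft turns opposite to the gearmotor.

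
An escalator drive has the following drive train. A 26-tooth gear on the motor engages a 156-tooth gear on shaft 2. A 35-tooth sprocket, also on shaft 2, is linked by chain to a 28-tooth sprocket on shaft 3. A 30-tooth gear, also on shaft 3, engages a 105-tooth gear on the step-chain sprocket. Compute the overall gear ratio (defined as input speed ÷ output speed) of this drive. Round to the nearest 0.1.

Each stage contributes driven/driver: gear mesh 156/26 = 6, chain 28/35 = 0.8, gear mesh 105/30 = 3.5.
Overall: 6 × 0.8 × 3.5 = 16.8.

16.8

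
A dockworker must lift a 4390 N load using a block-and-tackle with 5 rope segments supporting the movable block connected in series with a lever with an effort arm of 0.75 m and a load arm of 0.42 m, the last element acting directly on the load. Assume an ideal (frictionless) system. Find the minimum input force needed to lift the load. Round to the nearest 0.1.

491.7 N

Block-and-tackle MA = number of supporting rope parts = 5.
Lever MA = effort arm / load arm = 0.75/0.42 = 1.7857.
Combined ideal MA = 5 × 1.7857 = 8.9286.
Effort = load / MA = 4390 / 8.9286 = 491.68 N.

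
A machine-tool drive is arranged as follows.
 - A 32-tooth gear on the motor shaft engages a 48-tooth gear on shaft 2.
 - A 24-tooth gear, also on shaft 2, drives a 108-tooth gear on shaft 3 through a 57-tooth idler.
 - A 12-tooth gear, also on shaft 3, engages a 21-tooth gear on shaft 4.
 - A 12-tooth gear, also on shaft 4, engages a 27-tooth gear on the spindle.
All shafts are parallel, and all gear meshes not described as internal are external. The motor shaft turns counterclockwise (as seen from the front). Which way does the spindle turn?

clockwise

the motor shaft → shaft 2: external mesh, 1 reversal → CW.
shaft 2 → shaft 3: driver → idler → driven is 2 external meshes, 2 reversals → CW.
shaft 3 → shaft 4: external mesh, 1 reversal → CCW.
shaft 4 → the spindle: external mesh, 1 reversal → CW.
5 reversals in total — an odd number — so the spindle turns opposite to the motor shaft.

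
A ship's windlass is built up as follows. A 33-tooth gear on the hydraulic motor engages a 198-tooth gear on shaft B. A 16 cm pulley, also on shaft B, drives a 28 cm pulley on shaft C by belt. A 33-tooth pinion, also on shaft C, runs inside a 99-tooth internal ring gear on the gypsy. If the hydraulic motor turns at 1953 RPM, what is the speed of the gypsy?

Gear mesh: ratio = 198/33 = 6, so shaft B turns at 1953 / 6 = 325.5 RPM.
Belt: ratio = 28/16 = 1.75, so shaft C turns at 325.5 / 1.75 = 186 RPM.
Internal gear: ratio = 99/33 = 3, so the gypsy turns at 186 / 3 = 62 RPM.

62 RPM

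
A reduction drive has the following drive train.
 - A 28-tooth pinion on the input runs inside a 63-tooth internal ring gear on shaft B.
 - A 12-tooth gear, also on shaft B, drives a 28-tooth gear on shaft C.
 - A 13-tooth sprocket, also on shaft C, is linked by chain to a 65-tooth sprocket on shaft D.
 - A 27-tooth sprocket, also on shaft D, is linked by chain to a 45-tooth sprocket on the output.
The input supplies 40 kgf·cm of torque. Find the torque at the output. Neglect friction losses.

After the internal gear (63/28): 40 × 2.25 = 90 kgf·cm
After the gear mesh (28/12): 90 × 2.3333 = 210 kgf·cm
After the chain (65/13): 210 × 5 = 1050 kgf·cm
After the chain (45/27): 1050 × 1.6667 = 1750 kgf·cm

1750 kgf·cm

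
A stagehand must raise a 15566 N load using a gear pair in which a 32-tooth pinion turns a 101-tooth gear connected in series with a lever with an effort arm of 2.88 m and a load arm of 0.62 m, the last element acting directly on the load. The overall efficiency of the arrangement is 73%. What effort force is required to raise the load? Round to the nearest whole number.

Gear pair MA = 101/32 = 3.1562.
Lever MA = effort arm / load arm = 2.88/0.62 = 4.6452.
Combined ideal MA = 3.1562 × 4.6452 = 14.661.
Actual MA = 14.661 × 0.73 = 10.703.
Effort = load / actual MA = 15566 / 10.703 = 1454.4 N.

1454 N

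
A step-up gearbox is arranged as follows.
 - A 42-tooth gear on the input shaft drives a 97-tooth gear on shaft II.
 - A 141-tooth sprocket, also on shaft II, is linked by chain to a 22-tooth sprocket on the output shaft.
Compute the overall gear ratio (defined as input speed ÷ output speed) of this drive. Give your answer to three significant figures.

Each stage contributes driven/driver: gear mesh 97/42 = 2.3095, chain 22/141 = 0.15603.
Overall: 2.3095 × 0.15603 = 0.36035.

0.360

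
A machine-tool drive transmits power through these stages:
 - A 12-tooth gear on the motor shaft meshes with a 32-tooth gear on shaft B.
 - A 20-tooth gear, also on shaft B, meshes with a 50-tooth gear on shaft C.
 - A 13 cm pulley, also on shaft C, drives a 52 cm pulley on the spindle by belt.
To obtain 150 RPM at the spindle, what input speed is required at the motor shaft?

Overall ratio R = 2.6667 × 2.5 × 4 = 26.667.
Required input speed = output speed × R = 150 × 26.667 = 4000 RPM.

4000 RPM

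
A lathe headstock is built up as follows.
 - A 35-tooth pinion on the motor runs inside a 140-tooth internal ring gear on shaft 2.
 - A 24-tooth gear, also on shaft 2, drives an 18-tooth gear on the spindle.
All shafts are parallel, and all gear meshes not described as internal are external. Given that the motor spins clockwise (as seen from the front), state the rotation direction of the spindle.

the motor → shaft 2: internal mesh, same direction → CW.
shaft 2 → the spindle: external mesh, 1 reversal → CCW.
1 reversal in total — an odd number — so the spindle turns opposite to the motor.

counterclockwise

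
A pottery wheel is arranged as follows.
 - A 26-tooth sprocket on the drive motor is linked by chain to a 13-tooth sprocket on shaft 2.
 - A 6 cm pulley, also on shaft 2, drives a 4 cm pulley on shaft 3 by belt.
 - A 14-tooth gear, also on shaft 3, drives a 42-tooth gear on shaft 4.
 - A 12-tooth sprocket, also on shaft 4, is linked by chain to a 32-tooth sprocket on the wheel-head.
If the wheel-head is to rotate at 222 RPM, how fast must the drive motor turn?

592 RPM

Overall ratio R = 0.5 × 0.66667 × 3 × 2.6667 = 2.6667.
Required input speed = output speed × R = 222 × 2.6667 = 592 RPM.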